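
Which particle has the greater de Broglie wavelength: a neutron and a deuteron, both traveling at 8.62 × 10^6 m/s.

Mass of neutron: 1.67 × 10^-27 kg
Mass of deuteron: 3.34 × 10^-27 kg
The neutron has the longer wavelength.

Using λ = h/(mv), since both particles have the same velocity, the wavelength depends only on mass.

For neutron: λ₁ = h/(m₁v) = 4.60 × 10^-14 m
For deuteron: λ₂ = h/(m₂v) = 2.30 × 10^-14 m

Since λ ∝ 1/m at constant velocity, the lighter particle has the longer wavelength.

The neutron has the longer de Broglie wavelength.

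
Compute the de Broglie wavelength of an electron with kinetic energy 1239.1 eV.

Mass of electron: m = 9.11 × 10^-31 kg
3.48 × 10^-11 m

Using λ = h/√(2mKE):

First convert KE to Joules: KE = 1239.1 eV = 1.985 × 10^-16 J

λ = h/√(2mKE)
λ = (6.626 × 10^-34 J·s) / √(2 × 9.11 × 10^-31 kg × 1.985 × 10^-16 J)
λ = 3.48 × 10^-11 m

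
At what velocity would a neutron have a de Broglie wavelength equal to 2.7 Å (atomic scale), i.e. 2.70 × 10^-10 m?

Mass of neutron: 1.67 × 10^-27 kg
1.47 × 10^3 m/s

From λ = h/(mv), solve for v:

v = h/(mλ)
v = (6.626 × 10^-34 J·s) / (1.67 × 10^-27 kg × 2.70 × 10^-10 m)
v = 1.47 × 10^3 m/s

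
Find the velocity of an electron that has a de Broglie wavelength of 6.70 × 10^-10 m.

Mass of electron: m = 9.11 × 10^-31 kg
1.09 × 10^6 m/s

From the de Broglie relation λ = h/(mv), we solve for v:

v = h/(mλ)
v = (6.626 × 10^-34 J·s) / (9.11 × 10^-31 kg × 6.70 × 10^-10 m)
v = 1.09 × 10^6 m/s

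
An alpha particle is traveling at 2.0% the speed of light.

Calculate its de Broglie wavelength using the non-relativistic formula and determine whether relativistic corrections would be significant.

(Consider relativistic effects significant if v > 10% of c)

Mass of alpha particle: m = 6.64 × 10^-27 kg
No, relativistic corrections are not needed.

Using the non-relativistic de Broglie formula λ = h/(mv):

v = 2.0% × c = 5.996 × 10^6 m/s

λ = h/(mv)
λ = (6.626 × 10^-34 J·s) / (6.64 × 10^-27 kg × 5.996 × 10^6 m/s)
λ = 1.66 × 10^-14 m

Since v = 2.0% of c < 10% of c, relativistic corrections are NOT significant and this non-relativistic result is a good approximation.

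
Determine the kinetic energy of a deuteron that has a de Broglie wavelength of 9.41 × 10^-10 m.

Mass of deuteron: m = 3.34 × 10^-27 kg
7.42 × 10^-23 J (or 4.63 × 10^-4 eV)

From λ = h/√(2mKE), we solve for KE:

λ² = h²/(2mKE)
KE = h²/(2mλ²)
KE = (6.626 × 10^-34 J·s)² / (2 × 3.34 × 10^-27 kg × (9.41 × 10^-10 m)²)
KE = 7.42 × 10^-23 J
KE = 4.63 × 10^-4 eV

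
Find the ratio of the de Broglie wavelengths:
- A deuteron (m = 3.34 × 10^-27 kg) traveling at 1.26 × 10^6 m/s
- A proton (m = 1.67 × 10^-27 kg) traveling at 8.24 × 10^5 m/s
λ₁/λ₂ = 0.327

Using λ = h/(mv):

λ₁ = h/(m₁v₁) = 1.57 × 10^-13 m
λ₂ = h/(m₂v₂) = 4.82 × 10^-13 m

Ratio λ₁/λ₂ = (m₂v₂)/(m₁v₁)
         = (1.67 × 10^-27 kg × 8.24 × 10^5 m/s) / (3.34 × 10^-27 kg × 1.26 × 10^6 m/s)
         = 0.327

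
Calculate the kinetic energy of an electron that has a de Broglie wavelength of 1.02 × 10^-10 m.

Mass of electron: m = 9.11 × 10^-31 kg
2.32 × 10^-17 J (or 145 eV)

From λ = h/√(2mKE), we solve for KE:

λ² = h²/(2mKE)
KE = h²/(2mλ²)
KE = (6.626 × 10^-34 J·s)² / (2 × 9.11 × 10^-31 kg × (1.02 × 10^-10 m)²)
KE = 2.32 × 10^-17 J
KE = 145 eV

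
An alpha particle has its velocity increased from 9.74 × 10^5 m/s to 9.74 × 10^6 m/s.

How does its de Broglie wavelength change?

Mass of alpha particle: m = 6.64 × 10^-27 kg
The wavelength decreases by a factor of 10.

Using λ = h/(mv):

Initial wavelength: λ₁ = h/(mv₁) = 1.02 × 10^-13 m
Final wavelength: λ₂ = h/(mv₂) = 1.02 × 10^-14 m

Since λ ∝ 1/v, when velocity increases by a factor of 10, the wavelength decreases by a factor of 10.

λ₂/λ₁ = v₁/v₂ = 1/10

The wavelength decreases by a factor of 10.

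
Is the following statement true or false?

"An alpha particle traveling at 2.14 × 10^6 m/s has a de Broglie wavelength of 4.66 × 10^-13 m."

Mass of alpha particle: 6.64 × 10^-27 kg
False

The claim is incorrect.

Using λ = h/(mv):
λ = (6.626 × 10^-34 J·s) / (6.64 × 10^-27 kg × 2.14 × 10^6 m/s)
λ = 4.66 × 10^-14 m

The actual wavelength differs from the claimed 4.66 × 10^-13 m.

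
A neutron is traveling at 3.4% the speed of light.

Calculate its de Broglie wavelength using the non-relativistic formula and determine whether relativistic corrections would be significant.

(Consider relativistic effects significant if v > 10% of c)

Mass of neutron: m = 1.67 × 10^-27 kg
No, relativistic corrections are not needed.

Using the non-relativistic de Broglie formula λ = h/(mv):

v = 3.4% × c = 1.019 × 10^7 m/s

λ = h/(mv)
λ = (6.626 × 10^-34 J·s) / (1.67 × 10^-27 kg × 1.019 × 10^7 m/s)
λ = 3.89 × 10^-14 m

Since v = 3.4% of c < 10% of c, relativistic corrections are NOT significant and this non-relativistic result is a good approximation.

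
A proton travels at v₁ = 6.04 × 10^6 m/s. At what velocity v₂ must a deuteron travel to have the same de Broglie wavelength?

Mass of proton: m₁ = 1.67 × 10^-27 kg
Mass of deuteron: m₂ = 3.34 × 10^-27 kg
v₂ = 3.02 × 10^6 m/s

For equal de Broglie wavelengths: λ₁ = λ₂

h/(m₁v₁) = h/(m₂v₂)
m₁v₁ = m₂v₂
v₂ = v₁ · (m₁/m₂)

v₂ = 6.04 × 10^6 m/s × (1.67 × 10^-27 kg / 3.34 × 10^-27 kg)
v₂ = 3.02 × 10^6 m/s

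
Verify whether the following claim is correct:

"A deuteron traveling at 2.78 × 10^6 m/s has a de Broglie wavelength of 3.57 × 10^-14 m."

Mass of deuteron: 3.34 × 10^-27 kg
False

The claim is incorrect.

Using λ = h/(mv):
λ = (6.626 × 10^-34 J·s) / (3.34 × 10^-27 kg × 2.78 × 10^6 m/s)
λ = 7.14 × 10^-14 m

The actual wavelength differs from the claimed 3.57 × 10^-14 m.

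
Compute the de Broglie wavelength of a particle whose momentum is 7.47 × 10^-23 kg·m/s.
8.87 × 10^-12 m

Using the de Broglie relation λ = h/p:

λ = h/p
λ = (6.626 × 10^-34 J·s) / (7.47 × 10^-23 kg·m/s)
λ = 8.87 × 10^-12 m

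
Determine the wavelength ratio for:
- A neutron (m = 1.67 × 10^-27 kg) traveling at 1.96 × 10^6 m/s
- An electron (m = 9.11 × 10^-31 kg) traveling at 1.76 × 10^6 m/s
λ₁/λ₂ = 4.90 × 10^-4

Using λ = h/(mv):

λ₁ = h/(m₁v₁) = 2.02 × 10^-13 m
λ₂ = h/(m₂v₂) = 4.13 × 10^-10 m

Ratio λ₁/λ₂ = (m₂v₂)/(m₁v₁)
         = (9.11 × 10^-31 kg × 1.76 × 10^6 m/s) / (1.67 × 10^-27 kg × 1.96 × 10^6 m/s)
         = 4.90 × 10^-4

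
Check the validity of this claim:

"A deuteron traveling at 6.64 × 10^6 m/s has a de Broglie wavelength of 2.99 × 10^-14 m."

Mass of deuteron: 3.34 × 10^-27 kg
True

The claim is correct.

Using λ = h/(mv):
λ = (6.626 × 10^-34 J·s) / (3.34 × 10^-27 kg × 6.64 × 10^6 m/s)
λ = 2.99 × 10^-14 m

This matches the claimed value.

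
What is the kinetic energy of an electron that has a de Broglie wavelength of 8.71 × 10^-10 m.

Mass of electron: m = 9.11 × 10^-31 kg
3.18 × 10^-19 J (or 1.98 eV)

From λ = h/√(2mKE), we solve for KE:

λ² = h²/(2mKE)
KE = h²/(2mλ²)
KE = (6.626 × 10^-34 J·s)² / (2 × 9.11 × 10^-31 kg × (8.71 × 10^-10 m)²)
KE = 3.18 × 10^-19 J
KE = 1.98 eV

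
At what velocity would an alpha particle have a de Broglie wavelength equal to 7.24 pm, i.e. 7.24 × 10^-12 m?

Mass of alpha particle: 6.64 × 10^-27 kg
1.38 × 10^4 m/s

From λ = h/(mv), solve for v:

v = h/(mλ)
v = (6.626 × 10^-34 J·s) / (6.64 × 10^-27 kg × 7.24 × 10^-12 m)
v = 1.38 × 10^4 m/s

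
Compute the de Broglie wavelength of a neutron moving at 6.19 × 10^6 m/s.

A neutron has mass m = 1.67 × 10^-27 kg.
6.41 × 10^-14 m

Using the de Broglie relation λ = h/(mv):

λ = h/(mv)
λ = (6.626 × 10^-34 J·s) / (1.67 × 10^-27 kg × 6.19 × 10^6 m/s)
λ = 6.41 × 10^-14 m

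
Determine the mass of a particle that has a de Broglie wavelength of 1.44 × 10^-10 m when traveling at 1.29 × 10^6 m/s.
3.57 × 10^-30 kg

From the de Broglie relation λ = h/(mv), we solve for m:

m = h/(λv)
m = (6.626 × 10^-34 J·s) / (1.44 × 10^-10 m × 1.29 × 10^6 m/s)
m = 3.57 × 10^-30 kg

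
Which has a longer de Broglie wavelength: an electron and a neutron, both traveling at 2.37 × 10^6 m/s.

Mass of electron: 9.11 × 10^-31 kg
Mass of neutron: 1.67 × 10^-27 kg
The electron has the longer wavelength.

Using λ = h/(mv), since both particles have the same velocity, the wavelength depends only on mass.

For electron: λ₁ = h/(m₁v) = 3.07 × 10^-10 m
For neutron: λ₂ = h/(m₂v) = 1.67 × 10^-13 m

Since λ ∝ 1/m at constant velocity, the lighter particle has the longer wavelength.

The electron has the longer de Broglie wavelength.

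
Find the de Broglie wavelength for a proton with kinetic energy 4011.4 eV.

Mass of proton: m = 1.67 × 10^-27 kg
4.52 × 10^-13 m

Using λ = h/√(2mKE):

First convert KE to Joules: KE = 4011.4 eV = 6.427 × 10^-16 J

λ = h/√(2mKE)
λ = (6.626 × 10^-34 J·s) / √(2 × 1.67 × 10^-27 kg × 6.427 × 10^-16 J)
λ = 4.52 × 10^-13 m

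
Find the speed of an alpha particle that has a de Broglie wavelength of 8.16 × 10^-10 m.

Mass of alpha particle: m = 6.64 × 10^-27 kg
1.22 × 10^2 m/s

From the de Broglie relation λ = h/(mv), we solve for v:

v = h/(mλ)
v = (6.626 × 10^-34 J·s) / (6.64 × 10^-27 kg × 8.16 × 10^-10 m)
v = 1.22 × 10^2 m/s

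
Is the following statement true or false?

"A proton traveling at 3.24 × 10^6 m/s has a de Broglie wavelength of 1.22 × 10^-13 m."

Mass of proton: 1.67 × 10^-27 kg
True

The claim is correct.

Using λ = h/(mv):
λ = (6.626 × 10^-34 J·s) / (1.67 × 10^-27 kg × 3.24 × 10^6 m/s)
λ = 1.22 × 10^-13 m

This matches the claimed value.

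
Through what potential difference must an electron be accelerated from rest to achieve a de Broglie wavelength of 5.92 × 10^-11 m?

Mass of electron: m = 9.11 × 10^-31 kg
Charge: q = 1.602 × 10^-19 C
429 V

From λ = h/√(2mqV), we solve for V:

λ² = h²/(2mqV)
V = h²/(2mqλ²)
V = (6.626 × 10^-34 J·s)² / (2 × 9.11 × 10^-31 kg × 1.602 × 10^-19 C × (5.92 × 10^-11 m)²)
V = 429 V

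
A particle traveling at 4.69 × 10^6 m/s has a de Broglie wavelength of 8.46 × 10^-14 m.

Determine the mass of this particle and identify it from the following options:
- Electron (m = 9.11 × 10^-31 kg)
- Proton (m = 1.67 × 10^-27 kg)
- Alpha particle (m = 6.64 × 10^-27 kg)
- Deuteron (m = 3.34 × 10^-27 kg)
The particle is a proton.

From λ = h/(mv), solve for mass:

m = h/(λv)
m = (6.626 × 10^-34 J·s) / (8.46 × 10^-14 m × 4.69 × 10^6 m/s)
m = 1.67 × 10^-27 kg

Comparing with the listed masses, this is closest to a proton.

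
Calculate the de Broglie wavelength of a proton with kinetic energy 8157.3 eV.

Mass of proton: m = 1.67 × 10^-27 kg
3.17 × 10^-13 m

Using λ = h/√(2mKE):

First convert KE to Joules: KE = 8157.3 eV = 1.307 × 10^-15 J

λ = h/√(2mKE)
λ = (6.626 × 10^-34 J·s) / √(2 × 1.67 × 10^-27 kg × 1.307 × 10^-15 J)
λ = 3.17 × 10^-13 m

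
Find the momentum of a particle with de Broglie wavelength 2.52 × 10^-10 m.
2.63 × 10^-24 kg·m/s

From the de Broglie relation λ = h/p, we solve for p:

p = h/λ
p = (6.626 × 10^-34 J·s) / (2.52 × 10^-10 m)
p = 2.63 × 10^-24 kg·m/s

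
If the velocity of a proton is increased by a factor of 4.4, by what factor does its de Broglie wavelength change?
The wavelength decreases by a factor of 4.4.

From λ = h/(mv), the wavelength is inversely proportional to velocity:

λ ∝ 1/v

If v → 4.4v, then λ → λ/4.4

When velocity is increased by a factor of 4.4, the wavelength decreases by a factor of 4.4.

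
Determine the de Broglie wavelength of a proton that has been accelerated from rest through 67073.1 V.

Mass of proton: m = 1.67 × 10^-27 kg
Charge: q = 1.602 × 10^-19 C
1.11 × 10^-13 m

When a particle is accelerated through voltage V, it gains kinetic energy KE = qV.

The de Broglie wavelength is then λ = h/√(2mqV):

λ = h/√(2mqV)
λ = (6.626 × 10^-34 J·s) / √(2 × 1.67 × 10^-27 kg × 1.602 × 10^-19 C × 67073.1 V)
λ = 1.11 × 10^-13 m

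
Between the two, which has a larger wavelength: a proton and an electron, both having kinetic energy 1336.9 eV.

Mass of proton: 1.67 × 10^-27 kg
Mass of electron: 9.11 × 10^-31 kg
The electron has the longer wavelength.

Using λ = h/√(2mKE):

For proton: λ₁ = h/√(2m₁KE) = 7.83 × 10^-13 m
For electron: λ₂ = h/√(2m₂KE) = 3.35 × 10^-11 m

Since λ ∝ 1/√m at constant kinetic energy, the lighter particle has the longer wavelength.

The electron has the longer de Broglie wavelength.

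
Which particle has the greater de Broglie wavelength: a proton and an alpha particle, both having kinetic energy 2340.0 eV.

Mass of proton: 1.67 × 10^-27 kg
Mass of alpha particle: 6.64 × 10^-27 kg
The proton has the longer wavelength.

Using λ = h/√(2mKE):

For proton: λ₁ = h/√(2m₁KE) = 5.92 × 10^-13 m
For alpha particle: λ₂ = h/√(2m₂KE) = 2.97 × 10^-13 m

Since λ ∝ 1/√m at constant kinetic energy, the lighter particle has the longer wavelength.

The proton has the longer de Broglie wavelength.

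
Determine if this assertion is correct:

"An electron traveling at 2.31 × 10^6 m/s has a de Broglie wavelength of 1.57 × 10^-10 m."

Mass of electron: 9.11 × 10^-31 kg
False

The claim is incorrect.

Using λ = h/(mv):
λ = (6.626 × 10^-34 J·s) / (9.11 × 10^-31 kg × 2.31 × 10^6 m/s)
λ = 3.15 × 10^-10 m

The actual wavelength differs from the claimed 1.57 × 10^-10 m.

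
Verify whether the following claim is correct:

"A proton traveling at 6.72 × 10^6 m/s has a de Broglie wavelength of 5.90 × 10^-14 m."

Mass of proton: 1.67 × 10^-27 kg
True

The claim is correct.

Using λ = h/(mv):
λ = (6.626 × 10^-34 J·s) / (1.67 × 10^-27 kg × 6.72 × 10^6 m/s)
λ = 5.90 × 10^-14 m

This matches the claimed value.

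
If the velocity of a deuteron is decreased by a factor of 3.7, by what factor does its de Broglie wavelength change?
The wavelength increases by a factor of 3.7.

From λ = h/(mv), the wavelength is inversely proportional to velocity:

λ ∝ 1/v

If v → v/3.7, then λ → 3.7λ

When velocity is decreased by a factor of 3.7, the wavelength increases by a factor of 3.7.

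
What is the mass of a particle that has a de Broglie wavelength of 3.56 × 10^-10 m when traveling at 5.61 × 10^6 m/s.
3.32 × 10^-31 kg

From the de Broglie relation λ = h/(mv), we solve for m:

m = h/(λv)
m = (6.626 × 10^-34 J·s) / (3.56 × 10^-10 m × 5.61 × 10^6 m/s)
m = 3.32 × 10^-31 kg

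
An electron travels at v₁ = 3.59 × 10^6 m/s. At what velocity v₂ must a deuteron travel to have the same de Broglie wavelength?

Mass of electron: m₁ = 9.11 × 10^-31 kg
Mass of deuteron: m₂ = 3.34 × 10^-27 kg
v₂ = 9.79 × 10^2 m/s

For equal de Broglie wavelengths: λ₁ = λ₂

h/(m₁v₁) = h/(m₂v₂)
m₁v₁ = m₂v₂
v₂ = v₁ · (m₁/m₂)

v₂ = 3.59 × 10^6 m/s × (9.11 × 10^-31 kg / 3.34 × 10^-27 kg)
v₂ = 9.79 × 10^2 m/s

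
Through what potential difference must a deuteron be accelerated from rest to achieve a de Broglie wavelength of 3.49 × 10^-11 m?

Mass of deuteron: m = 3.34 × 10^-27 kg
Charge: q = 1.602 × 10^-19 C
3.37 × 10^-1 V

From λ = h/√(2mqV), we solve for V:

λ² = h²/(2mqV)
V = h²/(2mqλ²)
V = (6.626 × 10^-34 J·s)² / (2 × 3.34 × 10^-27 kg × 1.602 × 10^-19 C × (3.49 × 10^-11 m)²)
V = 3.37 × 10^-1 V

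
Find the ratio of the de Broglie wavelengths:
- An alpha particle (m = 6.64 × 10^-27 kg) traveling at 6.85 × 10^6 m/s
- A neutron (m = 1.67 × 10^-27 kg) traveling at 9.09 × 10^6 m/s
λ₁/λ₂ = 0.334

Using λ = h/(mv):

λ₁ = h/(m₁v₁) = 1.46 × 10^-14 m
λ₂ = h/(m₂v₂) = 4.36 × 10^-14 m

Ratio λ₁/λ₂ = (m₂v₂)/(m₁v₁)
         = (1.67 × 10^-27 kg × 9.09 × 10^6 m/s) / (6.64 × 10^-27 kg × 6.85 × 10^6 m/s)
         = 0.334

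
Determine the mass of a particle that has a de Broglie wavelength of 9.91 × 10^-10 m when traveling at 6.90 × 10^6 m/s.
9.69 × 10^-32 kg

From the de Broglie relation λ = h/(mv), we solve for m:

m = h/(λv)
m = (6.626 × 10^-34 J·s) / (9.91 × 10^-10 m × 6.90 × 10^6 m/s)
m = 9.69 × 10^-32 kg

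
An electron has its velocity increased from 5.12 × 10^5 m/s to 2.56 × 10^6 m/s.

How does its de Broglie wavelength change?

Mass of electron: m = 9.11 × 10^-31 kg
The wavelength decreases by a factor of 5.

Using λ = h/(mv):

Initial wavelength: λ₁ = h/(mv₁) = 1.42 × 10^-9 m
Final wavelength: λ₂ = h/(mv₂) = 2.84 × 10^-10 m

Since λ ∝ 1/v, when velocity increases by a factor of 5, the wavelength decreases by a factor of 5.

λ₂/λ₁ = v₁/v₂ = 1/5

The wavelength decreases by a factor of 5.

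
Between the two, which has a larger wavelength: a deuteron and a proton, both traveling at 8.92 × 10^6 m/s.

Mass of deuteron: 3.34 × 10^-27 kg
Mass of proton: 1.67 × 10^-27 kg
The proton has the longer wavelength.

Using λ = h/(mv), since both particles have the same velocity, the wavelength depends only on mass.

For deuteron: λ₁ = h/(m₁v) = 2.22 × 10^-14 m
For proton: λ₂ = h/(m₂v) = 4.45 × 10^-14 m

Since λ ∝ 1/m at constant velocity, the lighter particle has the longer wavelength.

The proton has the longer de Broglie wavelength.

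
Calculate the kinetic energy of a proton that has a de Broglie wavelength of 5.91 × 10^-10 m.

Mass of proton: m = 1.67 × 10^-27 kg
3.76 × 10^-22 J (or 2.35 × 10^-3 eV)

From λ = h/√(2mKE), we solve for KE:

λ² = h²/(2mKE)
KE = h²/(2mλ²)
KE = (6.626 × 10^-34 J·s)² / (2 × 1.67 × 10^-27 kg × (5.91 × 10^-10 m)²)
KE = 3.76 × 10^-22 J
KE = 2.35 × 10^-3 eV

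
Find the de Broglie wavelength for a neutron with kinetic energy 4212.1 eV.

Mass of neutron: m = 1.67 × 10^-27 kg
4.41 × 10^-13 m

Using λ = h/√(2mKE):

First convert KE to Joules: KE = 4212.1 eV = 6.749 × 10^-16 J

λ = h/√(2mKE)
λ = (6.626 × 10^-34 J·s) / √(2 × 1.67 × 10^-27 kg × 6.749 × 10^-16 J)
λ = 4.41 × 10^-13 m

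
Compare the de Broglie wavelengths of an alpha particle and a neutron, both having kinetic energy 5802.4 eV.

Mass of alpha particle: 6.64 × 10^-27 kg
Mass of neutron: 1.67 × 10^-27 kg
The neutron has the longer wavelength.

Using λ = h/√(2mKE):

For alpha particle: λ₁ = h/√(2m₁KE) = 1.89 × 10^-13 m
For neutron: λ₂ = h/√(2m₂KE) = 3.76 × 10^-13 m

Since λ ∝ 1/√m at constant kinetic energy, the lighter particle has the longer wavelength.

The neutron has the longer de Broglie wavelength.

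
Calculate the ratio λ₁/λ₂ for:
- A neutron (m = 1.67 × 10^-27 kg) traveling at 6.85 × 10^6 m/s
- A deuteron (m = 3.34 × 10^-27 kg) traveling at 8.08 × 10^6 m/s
λ₁/λ₂ = 2.36

Using λ = h/(mv):

λ₁ = h/(m₁v₁) = 5.79 × 10^-14 m
λ₂ = h/(m₂v₂) = 2.46 × 10^-14 m

Ratio λ₁/λ₂ = (m₂v₂)/(m₁v₁)
         = (3.34 × 10^-27 kg × 8.08 × 10^6 m/s) / (1.67 × 10^-27 kg × 6.85 × 10^6 m/s)
         = 2.36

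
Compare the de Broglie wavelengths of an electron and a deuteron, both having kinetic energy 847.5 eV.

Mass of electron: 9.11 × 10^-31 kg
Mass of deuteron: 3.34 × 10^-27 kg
The electron has the longer wavelength.

Using λ = h/√(2mKE):

For electron: λ₁ = h/√(2m₁KE) = 4.21 × 10^-11 m
For deuteron: λ₂ = h/√(2m₂KE) = 6.96 × 10^-13 m

Since λ ∝ 1/√m at constant kinetic energy, the lighter particle has the longer wavelength.

The electron has the longer de Broglie wavelength.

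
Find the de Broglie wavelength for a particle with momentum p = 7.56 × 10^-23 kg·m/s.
8.76 × 10^-12 m

Using the de Broglie relation λ = h/p:

λ = h/p
λ = (6.626 × 10^-34 J·s) / (7.56 × 10^-23 kg·m/s)
λ = 8.76 × 10^-12 m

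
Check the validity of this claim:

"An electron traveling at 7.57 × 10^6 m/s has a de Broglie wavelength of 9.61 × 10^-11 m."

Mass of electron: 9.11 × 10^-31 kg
True

The claim is correct.

Using λ = h/(mv):
λ = (6.626 × 10^-34 J·s) / (9.11 × 10^-31 kg × 7.57 × 10^6 m/s)
λ = 9.61 × 10^-11 m

This matches the claimed value.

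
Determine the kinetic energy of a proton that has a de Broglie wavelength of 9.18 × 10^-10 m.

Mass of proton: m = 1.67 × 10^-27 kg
1.56 × 10^-22 J (or 9.74 × 10^-4 eV)

From λ = h/√(2mKE), we solve for KE:

λ² = h²/(2mKE)
KE = h²/(2mλ²)
KE = (6.626 × 10^-34 J·s)² / (2 × 1.67 × 10^-27 kg × (9.18 × 10^-10 m)²)
KE = 1.56 × 10^-22 J
KE = 9.74 × 10^-4 eV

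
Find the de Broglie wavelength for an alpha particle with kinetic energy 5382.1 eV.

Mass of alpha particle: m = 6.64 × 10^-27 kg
1.96 × 10^-13 m

Using λ = h/√(2mKE):

First convert KE to Joules: KE = 5382.1 eV = 8.623 × 10^-16 J

λ = h/√(2mKE)
λ = (6.626 × 10^-34 J·s) / √(2 × 6.64 × 10^-27 kg × 8.623 × 10^-16 J)
λ = 1.96 × 10^-13 m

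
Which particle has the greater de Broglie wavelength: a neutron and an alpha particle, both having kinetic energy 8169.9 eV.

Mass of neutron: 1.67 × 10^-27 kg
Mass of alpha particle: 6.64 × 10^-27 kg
The neutron has the longer wavelength.

Using λ = h/√(2mKE):

For neutron: λ₁ = h/√(2m₁KE) = 3.17 × 10^-13 m
For alpha particle: λ₂ = h/√(2m₂KE) = 1.59 × 10^-13 m

Since λ ∝ 1/√m at constant kinetic energy, the lighter particle has the longer wavelength.

The neutron has the longer de Broglie wavelength.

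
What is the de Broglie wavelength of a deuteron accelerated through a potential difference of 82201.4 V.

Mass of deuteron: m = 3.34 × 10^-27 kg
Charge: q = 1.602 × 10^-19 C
7.06 × 10^-14 m

When a particle is accelerated through voltage V, it gains kinetic energy KE = qV.

The de Broglie wavelength is then λ = h/√(2mqV):

λ = h/√(2mqV)
λ = (6.626 × 10^-34 J·s) / √(2 × 3.34 × 10^-27 kg × 1.602 × 10^-19 C × 82201.4 V)
λ = 7.06 × 10^-14 m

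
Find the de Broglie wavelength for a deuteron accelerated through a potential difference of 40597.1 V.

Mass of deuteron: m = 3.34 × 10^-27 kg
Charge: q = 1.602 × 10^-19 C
1.01 × 10^-13 m

When a particle is accelerated through voltage V, it gains kinetic energy KE = qV.

The de Broglie wavelength is then λ = h/√(2mqV):

λ = h/√(2mqV)
λ = (6.626 × 10^-34 J·s) / √(2 × 3.34 × 10^-27 kg × 1.602 × 10^-19 C × 40597.1 V)
λ = 1.01 × 10^-13 m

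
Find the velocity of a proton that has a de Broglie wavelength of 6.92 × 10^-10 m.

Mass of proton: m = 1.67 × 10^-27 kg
5.73 × 10^2 m/s

From the de Broglie relation λ = h/(mv), we solve for v:

v = h/(mλ)
v = (6.626 × 10^-34 J·s) / (1.67 × 10^-27 kg × 6.92 × 10^-10 m)
v = 5.73 × 10^2 m/s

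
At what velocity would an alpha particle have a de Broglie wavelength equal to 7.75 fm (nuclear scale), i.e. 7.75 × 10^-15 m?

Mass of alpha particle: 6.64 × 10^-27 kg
1.29 × 10^7 m/s

From λ = h/(mv), solve for v:

v = h/(mλ)
v = (6.626 × 10^-34 J·s) / (6.64 × 10^-27 kg × 7.75 × 10^-15 m)
v = 1.29 × 10^7 m/s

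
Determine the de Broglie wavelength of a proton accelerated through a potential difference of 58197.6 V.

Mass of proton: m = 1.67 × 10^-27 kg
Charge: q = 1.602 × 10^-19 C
1.19 × 10^-13 m

When a particle is accelerated through voltage V, it gains kinetic energy KE = qV.

The de Broglie wavelength is then λ = h/√(2mqV):

λ = h/√(2mqV)
λ = (6.626 × 10^-34 J·s) / √(2 × 1.67 × 10^-27 kg × 1.602 × 10^-19 C × 58197.6 V)
λ = 1.19 × 10^-13 m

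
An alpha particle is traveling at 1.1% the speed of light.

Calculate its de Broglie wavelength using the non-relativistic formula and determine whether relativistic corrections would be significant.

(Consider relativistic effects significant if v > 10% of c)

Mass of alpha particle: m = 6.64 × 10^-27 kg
No, relativistic corrections are not needed.

Using the non-relativistic de Broglie formula λ = h/(mv):

v = 1.1% × c = 3.298 × 10^6 m/s

λ = h/(mv)
λ = (6.626 × 10^-34 J·s) / (6.64 × 10^-27 kg × 3.298 × 10^6 m/s)
λ = 3.03 × 10^-14 m

Since v = 1.1% of c < 10% of c, relativistic corrections are NOT significant and this non-relativistic result is a good approximation.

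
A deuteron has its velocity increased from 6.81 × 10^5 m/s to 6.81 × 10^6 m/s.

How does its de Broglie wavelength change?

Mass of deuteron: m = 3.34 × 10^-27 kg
The wavelength decreases by a factor of 10.

Using λ = h/(mv):

Initial wavelength: λ₁ = h/(mv₁) = 2.91 × 10^-13 m
Final wavelength: λ₂ = h/(mv₂) = 2.91 × 10^-14 m

Since λ ∝ 1/v, when velocity increases by a factor of 10, the wavelength decreases by a factor of 10.

λ₂/λ₁ = v₁/v₂ = 1/10

The wavelength decreases by a factor of 10.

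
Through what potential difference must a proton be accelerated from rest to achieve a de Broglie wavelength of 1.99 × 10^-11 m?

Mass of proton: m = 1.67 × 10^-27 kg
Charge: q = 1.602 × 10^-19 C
2.07 V

From λ = h/√(2mqV), we solve for V:

λ² = h²/(2mqV)
V = h²/(2mqλ²)
V = (6.626 × 10^-34 J·s)² / (2 × 1.67 × 10^-27 kg × 1.602 × 10^-19 C × (1.99 × 10^-11 m)²)
V = 2.07 V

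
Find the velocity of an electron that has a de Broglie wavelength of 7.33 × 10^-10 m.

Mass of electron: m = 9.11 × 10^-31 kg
9.92 × 10^5 m/s

From the de Broglie relation λ = h/(mv), we solve for v:

v = h/(mλ)
v = (6.626 × 10^-34 J·s) / (9.11 × 10^-31 kg × 7.33 × 10^-10 m)
v = 9.92 × 10^5 m/s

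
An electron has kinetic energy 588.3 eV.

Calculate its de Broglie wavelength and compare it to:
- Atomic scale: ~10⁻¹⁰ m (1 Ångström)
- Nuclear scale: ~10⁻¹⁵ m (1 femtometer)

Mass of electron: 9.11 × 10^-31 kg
λ = 5.06 × 10^-11 m, which is between nuclear and atomic scales.

Using λ = h/√(2mKE):

KE = 588.3 eV = 9.426 × 10^-17 J

λ = h/√(2mKE)
λ = (6.626 × 10^-34 J·s) / √(2 × 9.11 × 10^-31 kg × 9.426 × 10^-17 J)
λ = 5.06 × 10^-11 m

Comparison:
- Atomic scale (10⁻¹⁰ m): λ is 0.51× this size
- Nuclear scale (10⁻¹⁵ m): λ is 5.1e+04× this size

The wavelength is between nuclear and atomic scales.

This wavelength is appropriate for probing atomic structure but too large for nuclear physics experiments.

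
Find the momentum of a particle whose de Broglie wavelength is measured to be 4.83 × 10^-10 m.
1.37 × 10^-24 kg·m/s

From the de Broglie relation λ = h/p, we solve for p:

p = h/λ
p = (6.626 × 10^-34 J·s) / (4.83 × 10^-10 m)
p = 1.37 × 10^-24 kg·m/s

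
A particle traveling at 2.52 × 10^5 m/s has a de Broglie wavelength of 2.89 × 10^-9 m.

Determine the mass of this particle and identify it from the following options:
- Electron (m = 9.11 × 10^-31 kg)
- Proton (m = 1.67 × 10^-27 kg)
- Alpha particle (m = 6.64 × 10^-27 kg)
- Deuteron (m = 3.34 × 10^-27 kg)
The particle is an electron.

From λ = h/(mv), solve for mass:

m = h/(λv)
m = (6.626 × 10^-34 J·s) / (2.89 × 10^-9 m × 2.52 × 10^5 m/s)
m = 9.10 × 10^-31 kg

Comparing with the listed masses, this is closest to an electron.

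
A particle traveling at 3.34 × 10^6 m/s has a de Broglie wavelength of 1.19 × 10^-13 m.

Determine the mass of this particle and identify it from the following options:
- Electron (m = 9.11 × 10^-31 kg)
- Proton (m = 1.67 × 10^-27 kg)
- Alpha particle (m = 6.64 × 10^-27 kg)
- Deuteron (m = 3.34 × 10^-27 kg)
The particle is a proton.

From λ = h/(mv), solve for mass:

m = h/(λv)
m = (6.626 × 10^-34 J·s) / (1.19 × 10^-13 m × 3.34 × 10^6 m/s)
m = 1.67 × 10^-27 kg

Comparing with the listed masses, this is closest to a proton.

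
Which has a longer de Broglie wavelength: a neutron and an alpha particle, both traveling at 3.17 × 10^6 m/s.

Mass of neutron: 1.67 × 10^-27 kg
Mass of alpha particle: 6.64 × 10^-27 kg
The neutron has the longer wavelength.

Using λ = h/(mv), since both particles have the same velocity, the wavelength depends only on mass.

For neutron: λ₁ = h/(m₁v) = 1.25 × 10^-13 m
For alpha particle: λ₂ = h/(m₂v) = 3.15 × 10^-14 m

Since λ ∝ 1/m at constant velocity, the lighter particle has the longer wavelength.

The neutron has the longer de Broglie wavelength.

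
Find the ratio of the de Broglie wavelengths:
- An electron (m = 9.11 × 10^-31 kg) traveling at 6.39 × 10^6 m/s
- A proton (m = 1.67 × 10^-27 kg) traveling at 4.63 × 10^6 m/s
λ₁/λ₂ = 1.33 × 10^3

Using λ = h/(mv):

λ₁ = h/(m₁v₁) = 1.14 × 10^-10 m
λ₂ = h/(m₂v₂) = 8.57 × 10^-14 m

Ratio λ₁/λ₂ = (m₂v₂)/(m₁v₁)
         = (1.67 × 10^-27 kg × 4.63 × 10^6 m/s) / (9.11 × 10^-31 kg × 6.39 × 10^6 m/s)
         = 1.33 × 10^3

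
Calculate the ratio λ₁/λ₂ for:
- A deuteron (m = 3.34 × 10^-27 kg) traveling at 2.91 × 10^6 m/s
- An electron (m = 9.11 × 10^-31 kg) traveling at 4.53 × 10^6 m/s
λ₁/λ₂ = 4.25 × 10^-4

Using λ = h/(mv):

λ₁ = h/(m₁v₁) = 6.82 × 10^-14 m
λ₂ = h/(m₂v₂) = 1.61 × 10^-10 m

Ratio λ₁/λ₂ = (m₂v₂)/(m₁v₁)
         = (9.11 × 10^-31 kg × 4.53 × 10^6 m/s) / (3.34 × 10^-27 kg × 2.91 × 10^6 m/s)
         = 4.25 × 10^-4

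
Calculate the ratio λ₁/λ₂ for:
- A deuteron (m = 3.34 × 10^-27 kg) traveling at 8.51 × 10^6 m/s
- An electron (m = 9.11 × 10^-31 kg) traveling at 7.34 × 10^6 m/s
λ₁/λ₂ = 2.35 × 10^-4

Using λ = h/(mv):

λ₁ = h/(m₁v₁) = 2.33 × 10^-14 m
λ₂ = h/(m₂v₂) = 9.91 × 10^-11 m

Ratio λ₁/λ₂ = (m₂v₂)/(m₁v₁)
         = (9.11 × 10^-31 kg × 7.34 × 10^6 m/s) / (3.34 × 10^-27 kg × 8.51 × 10^6 m/s)
         = 2.35 × 10^-4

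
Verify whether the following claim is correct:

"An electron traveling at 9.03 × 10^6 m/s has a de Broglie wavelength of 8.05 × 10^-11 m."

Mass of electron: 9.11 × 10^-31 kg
True

The claim is correct.

Using λ = h/(mv):
λ = (6.626 × 10^-34 J·s) / (9.11 × 10^-31 kg × 9.03 × 10^6 m/s)
λ = 8.05 × 10^-11 m

This matches the claimed value.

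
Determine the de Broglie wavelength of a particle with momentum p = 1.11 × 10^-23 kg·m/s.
5.97 × 10^-11 m

Using the de Broglie relation λ = h/p:

λ = h/p
λ = (6.626 × 10^-34 J·s) / (1.11 × 10^-23 kg·m/s)
λ = 5.97 × 10^-11 m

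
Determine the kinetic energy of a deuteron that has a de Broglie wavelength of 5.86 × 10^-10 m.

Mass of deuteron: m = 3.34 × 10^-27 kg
1.91 × 10^-22 J (or 1.19 × 10^-3 eV)

From λ = h/√(2mKE), we solve for KE:

λ² = h²/(2mKE)
KE = h²/(2mλ²)
KE = (6.626 × 10^-34 J·s)² / (2 × 3.34 × 10^-27 kg × (5.86 × 10^-10 m)²)
KE = 1.91 × 10^-22 J
KE = 1.19 × 10^-3 eV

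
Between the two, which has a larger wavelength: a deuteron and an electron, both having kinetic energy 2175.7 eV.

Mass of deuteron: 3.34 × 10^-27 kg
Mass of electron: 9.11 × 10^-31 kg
The electron has the longer wavelength.

Using λ = h/√(2mKE):

For deuteron: λ₁ = h/√(2m₁KE) = 4.34 × 10^-13 m
For electron: λ₂ = h/√(2m₂KE) = 2.63 × 10^-11 m

Since λ ∝ 1/√m at constant kinetic energy, the lighter particle has the longer wavelength.

The electron has the longer de Broglie wavelength.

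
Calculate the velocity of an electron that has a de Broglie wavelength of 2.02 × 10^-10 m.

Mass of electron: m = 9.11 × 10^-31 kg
3.60 × 10^6 m/s

From the de Broglie relation λ = h/(mv), we solve for v:

v = h/(mλ)
v = (6.626 × 10^-34 J·s) / (9.11 × 10^-31 kg × 2.02 × 10^-10 m)
v = 3.60 × 10^6 m/s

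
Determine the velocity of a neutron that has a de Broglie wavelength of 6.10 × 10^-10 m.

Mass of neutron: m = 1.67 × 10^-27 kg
6.50 × 10^2 m/s

From the de Broglie relation λ = h/(mv), we solve for v:

v = h/(mλ)
v = (6.626 × 10^-34 J·s) / (1.67 × 10^-27 kg × 6.10 × 10^-10 m)
v = 6.50 × 10^2 m/s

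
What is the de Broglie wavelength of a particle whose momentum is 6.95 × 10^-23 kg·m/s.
9.53 × 10^-12 m

Using the de Broglie relation λ = h/p:

λ = h/p
λ = (6.626 × 10^-34 J·s) / (6.95 × 10^-23 kg·m/s)
λ = 9.53 × 10^-12 m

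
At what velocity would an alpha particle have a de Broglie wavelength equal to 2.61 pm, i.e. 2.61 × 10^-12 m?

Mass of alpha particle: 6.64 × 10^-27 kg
3.82 × 10^4 m/s

From λ = h/(mv), solve for v:

v = h/(mλ)
v = (6.626 × 10^-34 J·s) / (6.64 × 10^-27 kg × 2.61 × 10^-12 m)
v = 3.82 × 10^4 m/s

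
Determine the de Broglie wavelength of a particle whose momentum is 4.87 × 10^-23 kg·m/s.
1.36 × 10^-11 m

Using the de Broglie relation λ = h/p:

λ = h/p
λ = (6.626 × 10^-34 J·s) / (4.87 × 10^-23 kg·m/s)
λ = 1.36 × 10^-11 m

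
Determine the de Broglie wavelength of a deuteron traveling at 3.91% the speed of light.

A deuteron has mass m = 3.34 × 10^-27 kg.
1.69 × 10^-14 m

Using the de Broglie relation λ = h/(mv):

v = 3.91% × c = 1.172 × 10^7 m/s

λ = h/(mv)
λ = (6.626 × 10^-34 J·s) / (3.34 × 10^-27 kg × 1.172 × 10^7 m/s)
λ = 1.69 × 10^-14 m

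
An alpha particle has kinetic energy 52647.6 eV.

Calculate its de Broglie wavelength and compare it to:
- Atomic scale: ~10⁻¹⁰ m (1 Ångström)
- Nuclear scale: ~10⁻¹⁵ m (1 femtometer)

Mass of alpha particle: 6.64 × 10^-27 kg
λ = 6.26 × 10^-14 m, which is between nuclear and atomic scales.

Using λ = h/√(2mKE):

KE = 52647.6 eV = 8.435 × 10^-15 J

λ = h/√(2mKE)
λ = (6.626 × 10^-34 J·s) / √(2 × 6.64 × 10^-27 kg × 8.435 × 10^-15 J)
λ = 6.26 × 10^-14 m

Comparison:
- Atomic scale (10⁻¹⁰ m): λ is 0.00063× this size
- Nuclear scale (10⁻¹⁵ m): λ is 63× this size

The wavelength is between nuclear and atomic scales.

This wavelength is appropriate for probing atomic structure but too large for nuclear physics experiments.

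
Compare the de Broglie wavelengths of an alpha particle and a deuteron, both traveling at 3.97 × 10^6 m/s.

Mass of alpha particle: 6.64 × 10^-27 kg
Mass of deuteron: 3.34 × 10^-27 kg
The deuteron has the longer wavelength.

Using λ = h/(mv), since both particles have the same velocity, the wavelength depends only on mass.

For alpha particle: λ₁ = h/(m₁v) = 2.51 × 10^-14 m
For deuteron: λ₂ = h/(m₂v) = 5.00 × 10^-14 m

Since λ ∝ 1/m at constant velocity, the lighter particle has the longer wavelength.

The deuteron has the longer de Broglie wavelength.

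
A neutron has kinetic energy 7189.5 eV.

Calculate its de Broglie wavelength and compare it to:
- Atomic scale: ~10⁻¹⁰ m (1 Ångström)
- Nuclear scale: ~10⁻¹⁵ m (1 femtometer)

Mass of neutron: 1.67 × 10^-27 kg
λ = 3.38 × 10^-13 m, which is between nuclear and atomic scales.

Using λ = h/√(2mKE):

KE = 7189.5 eV = 1.152 × 10^-15 J

λ = h/√(2mKE)
λ = (6.626 × 10^-34 J·s) / √(2 × 1.67 × 10^-27 kg × 1.152 × 10^-15 J)
λ = 3.38 × 10^-13 m

Comparison:
- Atomic scale (10⁻¹⁰ m): λ is 0.0034× this size
- Nuclear scale (10⁻¹⁵ m): λ is 3.4e+02× this size

The wavelength is between nuclear and atomic scales.

This wavelength is appropriate for probing atomic structure but too large for nuclear physics experiments.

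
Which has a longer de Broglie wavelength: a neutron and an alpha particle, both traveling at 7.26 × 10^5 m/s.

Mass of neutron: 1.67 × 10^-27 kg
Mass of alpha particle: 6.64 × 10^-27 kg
The neutron has the longer wavelength.

Using λ = h/(mv), since both particles have the same velocity, the wavelength depends only on mass.

For neutron: λ₁ = h/(m₁v) = 5.47 × 10^-13 m
For alpha particle: λ₂ = h/(m₂v) = 1.37 × 10^-13 m

Since λ ∝ 1/m at constant velocity, the lighter particle has the longer wavelength.

The neutron has the longer de Broglie wavelength.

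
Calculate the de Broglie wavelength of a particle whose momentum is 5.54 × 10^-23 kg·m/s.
1.20 × 10^-11 m

Using the de Broglie relation λ = h/p:

λ = h/p
λ = (6.626 × 10^-34 J·s) / (5.54 × 10^-23 kg·m/s)
λ = 1.20 × 10^-11 m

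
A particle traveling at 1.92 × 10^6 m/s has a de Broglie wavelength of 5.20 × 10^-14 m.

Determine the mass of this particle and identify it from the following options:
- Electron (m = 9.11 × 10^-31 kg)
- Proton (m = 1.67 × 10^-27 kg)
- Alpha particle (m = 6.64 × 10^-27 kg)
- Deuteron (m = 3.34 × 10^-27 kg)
The particle is an alpha particle.

From λ = h/(mv), solve for mass:

m = h/(λv)
m = (6.626 × 10^-34 J·s) / (5.20 × 10^-14 m × 1.92 × 10^6 m/s)
m = 6.64 × 10^-27 kg

Comparing with the listed masses, this is closest to an alpha particle.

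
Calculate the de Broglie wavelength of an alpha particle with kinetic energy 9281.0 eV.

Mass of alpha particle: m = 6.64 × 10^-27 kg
1.49 × 10^-13 m

Using λ = h/√(2mKE):

First convert KE to Joules: KE = 9281.0 eV = 1.487 × 10^-15 J

λ = h/√(2mKE)
λ = (6.626 × 10^-34 J·s) / √(2 × 6.64 × 10^-27 kg × 1.487 × 10^-15 J)
λ = 1.49 × 10^-13 m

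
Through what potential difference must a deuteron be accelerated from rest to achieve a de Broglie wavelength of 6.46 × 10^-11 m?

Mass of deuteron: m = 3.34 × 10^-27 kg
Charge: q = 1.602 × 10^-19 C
9.83 × 10^-2 V

From λ = h/√(2mqV), we solve for V:

λ² = h²/(2mqV)
V = h²/(2mqλ²)
V = (6.626 × 10^-34 J·s)² / (2 × 3.34 × 10^-27 kg × 1.602 × 10^-19 C × (6.46 × 10^-11 m)²)
V = 9.83 × 10^-2 V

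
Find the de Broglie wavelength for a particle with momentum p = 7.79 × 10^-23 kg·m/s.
8.51 × 10^-12 m

Using the de Broglie relation λ = h/p:

λ = h/p
λ = (6.626 × 10^-34 J·s) / (7.79 × 10^-23 kg·m/s)
λ = 8.51 × 10^-12 m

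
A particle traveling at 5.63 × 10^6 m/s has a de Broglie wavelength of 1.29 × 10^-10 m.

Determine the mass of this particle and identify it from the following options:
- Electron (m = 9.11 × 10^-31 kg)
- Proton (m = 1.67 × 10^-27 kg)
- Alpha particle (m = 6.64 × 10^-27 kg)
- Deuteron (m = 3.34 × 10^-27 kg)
The particle is an electron.

From λ = h/(mv), solve for mass:

m = h/(λv)
m = (6.626 × 10^-34 J·s) / (1.29 × 10^-10 m × 5.63 × 10^6 m/s)
m = 9.12 × 10^-31 kg

Comparing with the listed masses, this is closest to an electron.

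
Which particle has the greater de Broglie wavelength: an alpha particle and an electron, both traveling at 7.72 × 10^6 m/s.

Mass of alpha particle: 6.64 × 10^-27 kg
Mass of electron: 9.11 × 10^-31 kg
The electron has the longer wavelength.

Using λ = h/(mv), since both particles have the same velocity, the wavelength depends only on mass.

For alpha particle: λ₁ = h/(m₁v) = 1.29 × 10^-14 m
For electron: λ₂ = h/(m₂v) = 9.42 × 10^-11 m

Since λ ∝ 1/m at constant velocity, the lighter particle has the longer wavelength.

The electron has the longer de Broglie wavelength.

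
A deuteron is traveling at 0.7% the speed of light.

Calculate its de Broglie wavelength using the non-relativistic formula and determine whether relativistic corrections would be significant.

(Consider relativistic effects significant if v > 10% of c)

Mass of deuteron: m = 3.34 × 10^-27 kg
No, relativistic corrections are not needed.

Using the non-relativistic de Broglie formula λ = h/(mv):

v = 0.7% × c = 2.099 × 10^6 m/s

λ = h/(mv)
λ = (6.626 × 10^-34 J·s) / (3.34 × 10^-27 kg × 2.099 × 10^6 m/s)
λ = 9.45 × 10^-14 m

Since v = 0.7% of c < 10% of c, relativistic corrections are NOT significant and this non-relativistic result is a good approximation.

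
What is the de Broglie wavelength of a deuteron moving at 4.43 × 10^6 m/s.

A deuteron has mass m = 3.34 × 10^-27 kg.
4.48 × 10^-14 m

Using the de Broglie relation λ = h/(mv):

λ = h/(mv)
λ = (6.626 × 10^-34 J·s) / (3.34 × 10^-27 kg × 4.43 × 10^6 m/s)
λ = 4.48 × 10^-14 m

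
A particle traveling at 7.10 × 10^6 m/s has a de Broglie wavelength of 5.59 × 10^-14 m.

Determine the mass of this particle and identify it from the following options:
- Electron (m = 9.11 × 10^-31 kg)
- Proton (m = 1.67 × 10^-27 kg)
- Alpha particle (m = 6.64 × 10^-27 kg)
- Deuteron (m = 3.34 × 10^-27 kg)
The particle is a proton.

From λ = h/(mv), solve for mass:

m = h/(λv)
m = (6.626 × 10^-34 J·s) / (5.59 × 10^-14 m × 7.10 × 10^6 m/s)
m = 1.67 × 10^-27 kg

Comparing with the listed masses, this is closest to a proton.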